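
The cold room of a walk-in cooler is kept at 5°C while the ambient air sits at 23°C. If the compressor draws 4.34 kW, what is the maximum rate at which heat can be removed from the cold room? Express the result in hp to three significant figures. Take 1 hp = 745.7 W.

89.9 hp

In absolute terms T_C = 278.15 K and T_H = 296.15 K, so ΔT = 18.00 K.
COP_Carnot = T_C/ΔT = 278.15/18.00 = 15.45.
Q̇_max = COP_Carnot × Ẇ = 15.45 × 4.340 kW = 67.07 kW = 89.94 hp.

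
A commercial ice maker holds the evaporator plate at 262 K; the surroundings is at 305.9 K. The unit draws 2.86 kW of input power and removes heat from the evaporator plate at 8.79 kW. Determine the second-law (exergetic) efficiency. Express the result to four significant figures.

0.5150

COP_actual = Q̇_C/Ẇ = 8.790/2.860 = 3.073.
The reservoir spacing is ΔT = 305.9 − 262 = 43.90 K.
COP_Carnot = T_C/ΔT = 262.00/43.90 = 5.968.
η_II = COP_actual/COP_Carnot = 3.073/5.968 = 0.5150.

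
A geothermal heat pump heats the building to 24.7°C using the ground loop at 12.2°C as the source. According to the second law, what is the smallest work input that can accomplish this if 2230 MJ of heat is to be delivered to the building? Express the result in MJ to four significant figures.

93.59 MJ

In absolute terms T_C = 285.35 K and T_H = 297.85 K, so ΔT = 12.50 K.
The reversible limit is COP_HP = T_H/ΔT = 23.83, so W_min = Q_H/COP = Q_H·ΔT/T_H.
W_min = 2230 × 12.50/297.85 = 93.59 MJ.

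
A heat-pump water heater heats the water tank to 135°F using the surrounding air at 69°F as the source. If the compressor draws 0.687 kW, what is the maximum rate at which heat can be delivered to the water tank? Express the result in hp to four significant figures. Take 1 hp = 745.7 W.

In absolute terms T_C = 293.71 K and T_H = 330.37 K, so ΔT = 36.67 K.
COP_Carnot = T_H/ΔT = 330.37/36.67 = 9.010.
Q̇_max = COP_Carnot × Ẇ = 9.010 × 0.6870 kW = 6.190 kW = 8.301 hp.

8.301 hp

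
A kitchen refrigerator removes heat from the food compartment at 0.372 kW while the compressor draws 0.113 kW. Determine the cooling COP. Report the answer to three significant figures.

The first law gives Q̇_H = Q̇_C + Ẇ, so the three rates are Q̇_C = 0.3720, Q̇_H = 0.4850, Ẇ = 0.1130 kW.
COP_R = Q̇_C/Ẇ = 0.3720/0.1130 = 3.292.

3.29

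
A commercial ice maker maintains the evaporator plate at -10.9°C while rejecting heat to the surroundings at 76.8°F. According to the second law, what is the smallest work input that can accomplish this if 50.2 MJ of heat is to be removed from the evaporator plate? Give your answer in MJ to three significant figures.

In absolute terms T_C = 262.25 K and T_H = 298.04 K, so ΔT = 35.79 K.
The reversible limit is COP_R = T_C/ΔT = 7.328, so W_min = Q_C/COP = Q_C·ΔT/T_C.
W_min = 50.20 × 35.79/262.25 = 6.851 MJ.

6.85 MJ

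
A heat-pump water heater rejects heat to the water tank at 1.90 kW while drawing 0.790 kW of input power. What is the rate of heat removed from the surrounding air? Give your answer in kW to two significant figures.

1.1 kW

For a cyclic device the first law requires Q̇_H = Q̇_C + Ẇ.
Q̇_C = Q̇_H − Ẇ = 1.110 kW.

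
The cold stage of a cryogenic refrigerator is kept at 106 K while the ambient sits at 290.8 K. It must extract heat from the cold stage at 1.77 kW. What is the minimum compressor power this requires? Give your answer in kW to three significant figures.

3.09 kW

The reservoir spacing is ΔT = 290.8 − 106 = 184.8 K.
COP_Carnot = T_C/ΔT = 106.00/184.8 = 0.5736.
Ẇ_min = Q̇/COP_Carnot = 1.770/0.5736 = 3.086 kW.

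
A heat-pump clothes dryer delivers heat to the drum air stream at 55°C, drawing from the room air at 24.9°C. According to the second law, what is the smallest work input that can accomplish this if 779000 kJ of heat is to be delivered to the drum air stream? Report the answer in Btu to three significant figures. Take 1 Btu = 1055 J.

67700 Btu

In absolute terms T_C = 298.05 K and T_H = 328.15 K, so ΔT = 30.10 K.
The reversible limit is COP_HP = T_H/ΔT = 10.90, so W_min = Q_H/COP = Q_H·ΔT/T_H.
W_min = 779000 × 30.10/328.15 = 71450 kJ = 67730 Btu.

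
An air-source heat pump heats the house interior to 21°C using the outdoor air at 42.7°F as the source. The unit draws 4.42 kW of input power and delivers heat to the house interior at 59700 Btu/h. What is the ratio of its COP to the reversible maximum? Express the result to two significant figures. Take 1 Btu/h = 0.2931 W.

Converting, Q̇_H = 59700 Btu/h = 17.50 kW, so COP_actual = Q̇_H/Ẇ = 17.50/4.420 = 3.959.
In absolute terms T_C = 279.09 K and T_H = 294.15 K, so ΔT = 15.06 K.
COP_Carnot = T_H/ΔT = 294.15/15.06 = 19.54.
η_II = COP_actual/COP_Carnot = 3.959/19.54 = 0.2026.

0.20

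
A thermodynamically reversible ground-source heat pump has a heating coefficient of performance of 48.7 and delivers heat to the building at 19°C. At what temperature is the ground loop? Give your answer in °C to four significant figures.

13.00 °C

COP_HP = T_H/(T_H − T_C) gives T_H − T_C = T_H/COP.
With T_H = 292.15 K, T_C = 292.15 × (1 − 1/48.7) = 286.15 K.
Converting, 286.15 K = 13.00°C.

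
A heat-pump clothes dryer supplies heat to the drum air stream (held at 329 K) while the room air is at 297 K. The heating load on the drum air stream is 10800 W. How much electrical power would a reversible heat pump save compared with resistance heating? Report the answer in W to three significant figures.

9750 W

The reservoir spacing is ΔT = 329 − 297 = 32.00 K.
COP_Carnot = T_H/ΔT = 329.00/32.00 = 10.28.
Resistance heating needs Ẇ_res = Q̇_H = 10800 W; the reversible heat pump needs only Ẇ_hp = Q̇_H/COP = 1050 W.
Saving = 10800 − 1050 = 9750 W.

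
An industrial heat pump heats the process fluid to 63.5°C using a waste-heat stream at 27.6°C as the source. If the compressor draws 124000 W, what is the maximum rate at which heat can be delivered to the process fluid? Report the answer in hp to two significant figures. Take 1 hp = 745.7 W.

1600 hp

In absolute terms T_C = 300.75 K and T_H = 336.65 K, so ΔT = 35.90 K.
COP_Carnot = T_H/ΔT = 336.65/35.90 = 9.377.
Q̇_max = COP_Carnot × Ẇ = 9.377 × 124000 W = 1163000 W = 1559 hp.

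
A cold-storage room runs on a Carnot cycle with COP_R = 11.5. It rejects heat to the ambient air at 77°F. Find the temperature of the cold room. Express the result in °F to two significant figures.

34 °F

For a Carnot refrigerator COP_R = T_C/(T_H − T_C), so T_C = COP·T_H/(1 + COP).
With T_H = 298.15 K, T_C = 11.5 × 298.15/12.50 = 274.30 K.
Converting, 274.30 K = 34.07°F.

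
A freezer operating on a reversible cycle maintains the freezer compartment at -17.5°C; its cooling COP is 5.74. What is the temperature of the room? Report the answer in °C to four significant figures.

27.04 °C

COP_R = T_C/(T_H − T_C) gives T_H − T_C = T_C/COP.
With T_C = 255.65 K, T_H = 255.65 × (1 + 1/5.74) = 300.19 K.
Converting, 300.19 K = 27.04°C.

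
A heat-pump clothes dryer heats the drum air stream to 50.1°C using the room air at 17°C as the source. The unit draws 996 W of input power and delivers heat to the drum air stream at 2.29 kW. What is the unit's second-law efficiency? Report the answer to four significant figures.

Converting, Q̇_H = 2.290 kW = 2290 W, so COP_actual = Q̇_H/Ẇ = 2290/996.0 = 2.299.
In absolute terms T_C = 290.15 K and T_H = 323.25 K, so ΔT = 33.10 K.
COP_Carnot = T_H/ΔT = 323.25/33.10 = 9.766.
η_II = COP_actual/COP_Carnot = 2.299/9.766 = 0.2354.

0.2354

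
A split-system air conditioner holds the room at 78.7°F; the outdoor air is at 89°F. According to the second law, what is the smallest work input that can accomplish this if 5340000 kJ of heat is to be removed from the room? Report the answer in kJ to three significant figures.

In absolute terms T_C = 299.09 K and T_H = 304.82 K, so ΔT = 5.722 K.
The reversible limit is COP_R = T_C/ΔT = 52.27, so W_min = Q_C/COP = Q_C·ΔT/T_C.
W_min = 5340000 × 5.722/299.09 = 102200 kJ.

102000 kJ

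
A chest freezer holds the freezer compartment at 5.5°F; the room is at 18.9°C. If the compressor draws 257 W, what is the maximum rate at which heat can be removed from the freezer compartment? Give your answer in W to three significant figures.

1980 W

In absolute terms T_C = 258.43 K and T_H = 292.05 K, so ΔT = 33.62 K.
COP_Carnot = T_C/ΔT = 258.43/33.62 = 7.686.
Q̇_max = COP_Carnot × Ẇ = 7.686 × 257.0 W = 1975 W.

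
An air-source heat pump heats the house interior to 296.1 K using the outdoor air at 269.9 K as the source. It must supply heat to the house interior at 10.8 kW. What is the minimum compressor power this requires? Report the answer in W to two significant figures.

960 W

The reservoir spacing is ΔT = 296.1 − 269.9 = 26.20 K.
COP_Carnot = T_H/ΔT = 296.10/26.20 = 11.30.
Ẇ_min = Q̇/COP_Carnot = 10.80/11.30 = 0.9556 kW = 955.6 W.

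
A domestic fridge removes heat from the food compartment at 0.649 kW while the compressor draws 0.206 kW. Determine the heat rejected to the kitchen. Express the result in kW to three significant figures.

For a cyclic device the first law requires Q̇_H = Q̇_C + Ẇ.
Q̇_H = Q̇_C + Ẇ = 0.8550 kW.

0.855 kW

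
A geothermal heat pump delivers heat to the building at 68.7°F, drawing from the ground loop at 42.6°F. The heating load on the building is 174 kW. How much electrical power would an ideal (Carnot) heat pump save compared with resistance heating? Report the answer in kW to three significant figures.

165 kW

In absolute terms T_C = 279.04 K and T_H = 293.54 K, so ΔT = 14.50 K.
COP_Carnot = T_H/ΔT = 293.54/14.50 = 20.24.
Resistance heating needs Ẇ_res = Q̇_H = 174.0 kW; the reversible heat pump needs only Ẇ_hp = Q̇_H/COP = 8.595 kW.
Saving = 174.0 − 8.595 = 165.4 kW.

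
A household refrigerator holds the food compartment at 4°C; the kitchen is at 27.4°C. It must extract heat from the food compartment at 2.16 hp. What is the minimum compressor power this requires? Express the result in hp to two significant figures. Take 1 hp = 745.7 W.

0.18 hp

In absolute terms T_C = 277.15 K and T_H = 300.55 K, so ΔT = 23.40 K.
COP_Carnot = T_C/ΔT = 277.15/23.40 = 11.84.
Ẇ_min = Q̇/COP_Carnot = 2.160/11.84 = 0.1824 hp.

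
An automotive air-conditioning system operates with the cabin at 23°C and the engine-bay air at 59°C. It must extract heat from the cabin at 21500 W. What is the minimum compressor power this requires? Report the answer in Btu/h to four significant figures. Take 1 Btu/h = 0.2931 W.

In absolute terms T_C = 296.15 K and T_H = 332.15 K, so ΔT = 36.00 K.
COP_Carnot = T_C/ΔT = 296.15/36.00 = 8.226.
Ẇ_min = Q̇/COP_Carnot = 21500/8.226 = 2614 W = 8917 Btu/h.

8917 Btu/h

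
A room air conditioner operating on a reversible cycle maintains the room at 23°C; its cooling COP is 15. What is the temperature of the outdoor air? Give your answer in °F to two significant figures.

COP_R = T_C/(T_H − T_C) gives T_H − T_C = T_C/COP.
With T_C = 296.15 K, T_H = 296.15 × (1 + 1/15) = 315.89 K.
Converting, 315.89 K = 108.94°F.

110 °F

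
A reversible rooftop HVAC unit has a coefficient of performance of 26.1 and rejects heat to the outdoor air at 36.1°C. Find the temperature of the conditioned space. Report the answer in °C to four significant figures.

For a Carnot refrigerator COP_R = T_C/(T_H − T_C), so T_C = COP·T_H/(1 + COP).
With T_H = 309.25 K, T_C = 26.1 × 309.25/27.10 = 297.84 K.
Converting, 297.84 K = 24.69°C.

24.69 °C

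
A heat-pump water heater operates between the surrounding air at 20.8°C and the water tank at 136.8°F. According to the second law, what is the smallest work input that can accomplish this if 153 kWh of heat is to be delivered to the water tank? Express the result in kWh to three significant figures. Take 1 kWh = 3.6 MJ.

In absolute terms T_C = 293.95 K and T_H = 331.37 K, so ΔT = 37.42 K.
The reversible limit is COP_HP = T_H/ΔT = 8.855, so W_min = Q_H/COP = Q_H·ΔT/T_H.
W_min = 153.0 × 37.42/331.37 = 17.28 kWh.

17.3 kWh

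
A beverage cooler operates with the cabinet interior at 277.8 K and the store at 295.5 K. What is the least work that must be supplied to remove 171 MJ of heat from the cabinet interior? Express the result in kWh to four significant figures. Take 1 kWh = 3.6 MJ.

The reservoir spacing is ΔT = 295.5 − 277.8 = 17.70 K.
The reversible limit is COP_R = T_C/ΔT = 15.69, so W_min = Q_C/COP = Q_C·ΔT/T_C.
W_min = 171.0 × 17.70/277.80 = 10.90 MJ = 3.026 kWh.

3.026 kWh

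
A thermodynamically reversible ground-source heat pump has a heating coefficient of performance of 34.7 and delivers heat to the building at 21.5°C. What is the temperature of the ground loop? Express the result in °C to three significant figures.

COP_HP = T_H/(T_H − T_C) gives T_H − T_C = T_H/COP.
With T_H = 294.65 K, T_C = 294.65 × (1 − 1/34.7) = 286.16 K.
Converting, 286.16 K = 13.01°C.

13.0 °C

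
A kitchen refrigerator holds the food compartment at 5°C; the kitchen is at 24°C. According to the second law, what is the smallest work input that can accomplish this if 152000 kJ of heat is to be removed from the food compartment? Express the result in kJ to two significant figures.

In absolute terms T_C = 278.15 K and T_H = 297.15 K, so ΔT = 19.00 K.
The reversible limit is COP_R = T_C/ΔT = 14.64, so W_min = Q_C/COP = Q_C·ΔT/T_C.
W_min = 152000 × 19.00/278.15 = 10380 kJ.

10000 kJ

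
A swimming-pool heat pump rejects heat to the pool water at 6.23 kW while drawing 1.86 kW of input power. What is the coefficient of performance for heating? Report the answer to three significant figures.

The first law gives Q̇_H = Q̇_C + Ẇ, so the three rates are Q̇_C = 4.370, Q̇_H = 6.230, Ẇ = 1.860 kW.
COP_HP = Q̇_H/Ẇ = 6.230/1.860 = 3.349.

3.35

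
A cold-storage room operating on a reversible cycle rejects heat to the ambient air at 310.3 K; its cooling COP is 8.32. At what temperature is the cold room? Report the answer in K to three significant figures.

For a Carnot refrigerator COP_R = T_C/(T_H − T_C), so T_C = COP·T_H/(1 + COP).
With T_H = 310.30 K, T_C = 8.32 × 310.30/9.320 = 277.01 K.

277 K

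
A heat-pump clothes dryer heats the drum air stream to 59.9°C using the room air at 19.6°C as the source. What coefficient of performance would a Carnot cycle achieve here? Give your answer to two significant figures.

8.3

In absolute terms T_C = 292.75 K and T_H = 333.05 K, so ΔT = 40.30 K.
For a reversible cycle, COP_Carnot = T_H/ΔT = 333.05/40.30 = 8.264.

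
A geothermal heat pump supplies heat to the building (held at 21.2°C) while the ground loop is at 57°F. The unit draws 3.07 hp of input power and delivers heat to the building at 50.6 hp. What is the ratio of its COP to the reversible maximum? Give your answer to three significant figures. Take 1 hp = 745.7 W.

COP_actual = Q̇_H/Ẇ = 50.60/3.070 = 16.48.
In absolute terms T_C = 287.04 K and T_H = 294.35 K, so ΔT = 7.311 K.
COP_Carnot = T_H/ΔT = 294.35/7.311 = 40.26.
η_II = COP_actual/COP_Carnot = 16.48/40.26 = 0.4094.

0.409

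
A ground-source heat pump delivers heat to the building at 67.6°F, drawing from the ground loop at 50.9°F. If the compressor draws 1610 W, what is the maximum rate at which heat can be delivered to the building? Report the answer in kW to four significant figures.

50.83 kW

In absolute terms T_C = 283.65 K and T_H = 292.93 K, so ΔT = 9.278 K.
COP_Carnot = T_H/ΔT = 292.93/9.278 = 31.57.
Q̇_max = COP_Carnot × Ẇ = 31.57 × 1610 W = 50830 W = 50.83 kW.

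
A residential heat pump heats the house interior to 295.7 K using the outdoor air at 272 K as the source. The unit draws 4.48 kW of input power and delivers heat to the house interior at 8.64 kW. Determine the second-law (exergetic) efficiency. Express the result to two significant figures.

COP_actual = Q̇_H/Ẇ = 8.640/4.480 = 1.929.
The reservoir spacing is ΔT = 295.7 − 272 = 23.70 K.
COP_Carnot = T_H/ΔT = 295.70/23.70 = 12.48.
η_II = COP_actual/COP_Carnot = 1.929/12.48 = 0.1546.

0.15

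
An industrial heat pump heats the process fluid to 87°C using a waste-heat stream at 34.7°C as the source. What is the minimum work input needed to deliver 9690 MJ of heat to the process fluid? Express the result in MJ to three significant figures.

1410 MJ

In absolute terms T_C = 307.85 K and T_H = 360.15 K, so ΔT = 52.30 K.
The reversible limit is COP_HP = T_H/ΔT = 6.886, so W_min = Q_H/COP = Q_H·ΔT/T_H.
W_min = 9690 × 52.30/360.15 = 1407 MJ.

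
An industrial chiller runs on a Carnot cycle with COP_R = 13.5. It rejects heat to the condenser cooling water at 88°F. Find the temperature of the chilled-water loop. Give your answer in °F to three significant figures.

For a Carnot refrigerator COP_R = T_C/(T_H − T_C), so T_C = COP·T_H/(1 + COP).
With T_H = 304.26 K, T_C = 13.5 × 304.26/14.50 = 283.28 K.
Converting, 283.28 K = 50.23°F.

50.2 °F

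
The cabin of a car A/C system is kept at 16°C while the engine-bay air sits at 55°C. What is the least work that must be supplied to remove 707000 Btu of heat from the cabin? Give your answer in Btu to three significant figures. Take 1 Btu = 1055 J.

95400 Btu

In absolute terms T_C = 289.15 K and T_H = 328.15 K, so ΔT = 39.00 K.
The reversible limit is COP_R = T_C/ΔT = 7.414, so W_min = Q_C/COP = Q_C·ΔT/T_C.
W_min = 707000 × 39.00/289.15 = 95360 Btu.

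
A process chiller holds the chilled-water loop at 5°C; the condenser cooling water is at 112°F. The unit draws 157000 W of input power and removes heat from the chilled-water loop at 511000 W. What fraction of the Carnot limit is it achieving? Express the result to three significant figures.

COP_actual = Q̇_C/Ẇ = 511000/157000 = 3.255.
In absolute terms T_C = 278.15 K and T_H = 317.59 K, so ΔT = 39.44 K.
COP_Carnot = T_C/ΔT = 278.15/39.44 = 7.052.
η_II = COP_actual/COP_Carnot = 3.255/7.052 = 0.4616.

0.462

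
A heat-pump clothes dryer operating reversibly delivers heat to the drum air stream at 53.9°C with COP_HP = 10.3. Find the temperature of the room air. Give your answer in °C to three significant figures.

COP_HP = T_H/(T_H − T_C) gives T_H − T_C = T_H/COP.
With T_H = 327.05 K, T_C = 327.05 × (1 − 1/10.3) = 295.30 K.
Converting, 295.30 K = 22.15°C.

22.1 °C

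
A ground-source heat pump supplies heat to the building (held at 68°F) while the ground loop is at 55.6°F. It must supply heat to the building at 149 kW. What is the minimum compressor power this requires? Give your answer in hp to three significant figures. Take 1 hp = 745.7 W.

In absolute terms T_C = 286.26 K and T_H = 293.15 K, so ΔT = 6.889 K.
COP_Carnot = T_H/ΔT = 293.15/6.889 = 42.55.
Ẇ_min = Q̇/COP_Carnot = 149.0/42.55 = 3.501 kW = 4.695 hp.

4.70 hp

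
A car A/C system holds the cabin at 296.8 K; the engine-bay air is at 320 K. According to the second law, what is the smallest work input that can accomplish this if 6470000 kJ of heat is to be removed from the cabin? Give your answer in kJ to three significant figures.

The reservoir spacing is ΔT = 320 − 296.8 = 23.20 K.
The reversible limit is COP_R = T_C/ΔT = 12.79, so W_min = Q_C/COP = Q_C·ΔT/T_C.
W_min = 6470000 × 23.20/296.80 = 505700 kJ.

506000 kJ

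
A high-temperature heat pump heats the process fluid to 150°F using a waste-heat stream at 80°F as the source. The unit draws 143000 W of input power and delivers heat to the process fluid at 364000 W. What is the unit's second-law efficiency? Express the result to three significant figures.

COP_actual = Q̇_H/Ẇ = 364000/143000 = 2.545.
In absolute terms T_C = 299.82 K and T_H = 338.71 K, so ΔT = 38.89 K.
COP_Carnot = T_H/ΔT = 338.71/38.89 = 8.710.
η_II = COP_actual/COP_Carnot = 2.545/8.710 = 0.2923.

0.292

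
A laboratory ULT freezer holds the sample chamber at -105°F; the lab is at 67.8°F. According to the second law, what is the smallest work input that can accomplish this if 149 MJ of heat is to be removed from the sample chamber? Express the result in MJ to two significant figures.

73 MJ

In absolute terms T_C = 197.04 K and T_H = 293.04 K, so ΔT = 96.00 K.
The reversible limit is COP_R = T_C/ΔT = 2.052, so W_min = Q_C/COP = Q_C·ΔT/T_C.
W_min = 149.0 × 96.00/197.04 = 72.59 MJ.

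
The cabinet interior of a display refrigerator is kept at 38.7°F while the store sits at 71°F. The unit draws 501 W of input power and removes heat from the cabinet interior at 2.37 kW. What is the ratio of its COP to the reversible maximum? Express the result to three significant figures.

0.307

Converting, Q̇_C = 2.370 kW = 2370 W, so COP_actual = Q̇_C/Ẇ = 2370/501.0 = 4.731.
In absolute terms T_C = 276.87 K and T_H = 294.82 K, so ΔT = 17.94 K.
COP_Carnot = T_C/ΔT = 276.87/17.94 = 15.43.
η_II = COP_actual/COP_Carnot = 4.731/15.43 = 0.3066.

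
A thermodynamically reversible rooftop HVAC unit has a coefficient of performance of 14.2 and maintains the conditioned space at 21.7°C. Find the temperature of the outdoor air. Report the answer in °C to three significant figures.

42.5 °C

COP_R = T_C/(T_H − T_C) gives T_H − T_C = T_C/COP.
With T_C = 294.85 K, T_H = 294.85 × (1 + 1/14.2) = 315.61 K.
Converting, 315.61 K = 42.46°C.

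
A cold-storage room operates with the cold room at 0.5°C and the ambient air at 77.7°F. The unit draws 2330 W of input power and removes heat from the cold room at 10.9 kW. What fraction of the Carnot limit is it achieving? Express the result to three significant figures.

Converting, Q̇_C = 10.90 kW = 10900 W, so COP_actual = Q̇_C/Ẇ = 10900/2330 = 4.678.
In absolute terms T_C = 273.65 K and T_H = 298.54 K, so ΔT = 24.89 K.
COP_Carnot = T_C/ΔT = 273.65/24.89 = 10.99.
η_II = COP_actual/COP_Carnot = 4.678/10.99 = 0.4255.

0.425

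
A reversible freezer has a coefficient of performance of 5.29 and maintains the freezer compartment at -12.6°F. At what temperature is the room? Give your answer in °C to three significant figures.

COP_R = T_C/(T_H − T_C) gives T_H − T_C = T_C/COP.
With T_C = 248.37 K, T_H = 248.37 × (1 + 1/5.29) = 295.32 K.
Converting, 295.32 K = 22.17°C.

22.2 °C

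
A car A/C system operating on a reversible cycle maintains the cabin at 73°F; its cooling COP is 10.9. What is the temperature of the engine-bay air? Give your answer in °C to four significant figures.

COP_R = T_C/(T_H − T_C) gives T_H − T_C = T_C/COP.
With T_C = 295.93 K, T_H = 295.93 × (1 + 1/10.9) = 323.08 K.
Converting, 323.08 K = 49.93°C.

49.93 °C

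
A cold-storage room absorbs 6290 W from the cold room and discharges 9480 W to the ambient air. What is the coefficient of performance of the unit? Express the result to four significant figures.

The first law gives Q̇_H = Q̇_C + Ẇ, so the three rates are Q̇_C = 6290, Q̇_H = 9480, Ẇ = 3190 W.
COP_R = Q̇_C/Ẇ = 6290/3190 = 1.972.

1.972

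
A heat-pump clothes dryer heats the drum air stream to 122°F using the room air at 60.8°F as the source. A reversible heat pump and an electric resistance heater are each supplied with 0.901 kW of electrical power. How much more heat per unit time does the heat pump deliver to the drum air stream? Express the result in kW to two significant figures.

7.7 kW

In absolute terms T_C = 289.15 K and T_H = 323.15 K, so ΔT = 34.00 K.
COP_Carnot = T_H/ΔT = 323.15/34.00 = 9.504.
The heat pump delivers Q̇_H = COP × Ẇ = 8.563 kW; the resistance heater delivers Ẇ = 0.9010 kW.
Extra = (COP − 1)·Ẇ = 7.662 kW.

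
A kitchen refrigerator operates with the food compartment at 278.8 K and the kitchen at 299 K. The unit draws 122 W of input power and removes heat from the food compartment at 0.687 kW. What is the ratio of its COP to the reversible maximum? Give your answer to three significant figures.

0.408

Converting, Q̇_C = 0.6870 kW = 687.0 W, so COP_actual = Q̇_C/Ẇ = 687.0/122.0 = 5.631.
The reservoir spacing is ΔT = 299 − 278.8 = 20.20 K.
COP_Carnot = T_C/ΔT = 278.80/20.20 = 13.80.
η_II = COP_actual/COP_Carnot = 5.631/13.80 = 0.4080.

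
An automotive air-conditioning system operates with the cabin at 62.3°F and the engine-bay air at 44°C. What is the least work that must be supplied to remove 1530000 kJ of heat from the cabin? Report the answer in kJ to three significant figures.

143000 kJ

In absolute terms T_C = 289.98 K and T_H = 317.15 K, so ΔT = 27.17 K.
The reversible limit is COP_R = T_C/ΔT = 10.67, so W_min = Q_C/COP = Q_C·ΔT/T_C.
W_min = 1530000 × 27.17/289.98 = 143300 kJ.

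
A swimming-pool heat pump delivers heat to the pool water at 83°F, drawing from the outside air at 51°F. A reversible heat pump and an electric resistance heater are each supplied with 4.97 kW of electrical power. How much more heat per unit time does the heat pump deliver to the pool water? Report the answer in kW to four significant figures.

In absolute terms T_C = 283.71 K and T_H = 301.48 K, so ΔT = 17.78 K.
COP_Carnot = T_H/ΔT = 301.48/17.78 = 16.96.
The heat pump delivers Q̇_H = COP × Ẇ = 84.28 kW; the resistance heater delivers Ẇ = 4.970 kW.
Extra = (COP − 1)·Ẇ = 79.31 kW.

79.31 kW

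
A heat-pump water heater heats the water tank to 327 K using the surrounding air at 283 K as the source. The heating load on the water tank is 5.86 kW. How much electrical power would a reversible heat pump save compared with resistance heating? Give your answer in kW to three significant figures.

5.07 kW

The reservoir spacing is ΔT = 327 − 283 = 44.00 K.
COP_Carnot = T_H/ΔT = 327.00/44.00 = 7.432.
Resistance heating needs Ẇ_res = Q̇_H = 5.860 kW; the reversible heat pump needs only Ẇ_hp = Q̇_H/COP = 0.7885 kW.
Saving = 5.860 − 0.7885 = 5.071 kW.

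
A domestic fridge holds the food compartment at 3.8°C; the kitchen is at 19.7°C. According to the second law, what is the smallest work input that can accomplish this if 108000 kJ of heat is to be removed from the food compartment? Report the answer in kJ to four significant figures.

6200 kJ

In absolute terms T_C = 276.95 K and T_H = 292.85 K, so ΔT = 15.90 K.
The reversible limit is COP_R = T_C/ΔT = 17.42, so W_min = Q_C/COP = Q_C·ΔT/T_C.
W_min = 108000 × 15.90/276.95 = 6200 kJ.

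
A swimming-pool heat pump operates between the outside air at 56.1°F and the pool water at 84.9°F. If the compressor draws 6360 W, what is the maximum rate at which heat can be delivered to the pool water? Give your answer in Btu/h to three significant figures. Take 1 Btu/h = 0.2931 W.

In absolute terms T_C = 286.54 K and T_H = 302.54 K, so ΔT = 16.00 K.
COP_Carnot = T_H/ΔT = 302.54/16.00 = 18.91.
Q̇_max = COP_Carnot × Ẇ = 18.91 × 6360 W = 120300 W = 410300 Btu/h.

410000 Btu/h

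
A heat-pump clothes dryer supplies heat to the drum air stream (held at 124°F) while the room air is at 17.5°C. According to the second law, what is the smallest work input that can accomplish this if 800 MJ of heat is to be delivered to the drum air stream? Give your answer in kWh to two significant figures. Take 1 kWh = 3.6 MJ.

23 kWh

In absolute terms T_C = 290.65 K and T_H = 324.26 K, so ΔT = 33.61 K.
The reversible limit is COP_HP = T_H/ΔT = 9.647, so W_min = Q_H/COP = Q_H·ΔT/T_H.
W_min = 800.0 × 33.61/324.26 = 82.92 MJ = 23.03 kWh.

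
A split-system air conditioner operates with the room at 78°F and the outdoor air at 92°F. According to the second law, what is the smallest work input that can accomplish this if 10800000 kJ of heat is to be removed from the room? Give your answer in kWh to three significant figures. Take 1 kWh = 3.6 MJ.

In absolute terms T_C = 298.71 K and T_H = 306.48 K, so ΔT = 7.778 K.
The reversible limit is COP_R = T_C/ΔT = 38.41, so W_min = Q_C/COP = Q_C·ΔT/T_C.
W_min = 10800000 × 7.778/298.71 = 281200 kJ = 78.11 kWh.

78.1 kWh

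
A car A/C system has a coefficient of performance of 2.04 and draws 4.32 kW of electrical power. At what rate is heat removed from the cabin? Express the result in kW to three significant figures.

Q̇_C = COP × Ẇ = 2.04 × 4.320 = 8.813 kW.

8.81 kW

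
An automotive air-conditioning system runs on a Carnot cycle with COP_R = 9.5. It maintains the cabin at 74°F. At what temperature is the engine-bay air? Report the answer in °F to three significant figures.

COP_R = T_C/(T_H − T_C) gives T_H − T_C = T_C/COP.
With T_C = 296.48 K, T_H = 296.48 × (1 + 1/9.5) = 327.69 K.
Converting, 327.69 K = 130.18°F.

130 °F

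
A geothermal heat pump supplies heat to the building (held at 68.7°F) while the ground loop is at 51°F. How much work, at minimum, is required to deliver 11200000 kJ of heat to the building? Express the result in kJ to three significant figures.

In absolute terms T_C = 283.71 K and T_H = 293.54 K, so ΔT = 9.833 K.
The reversible limit is COP_HP = T_H/ΔT = 29.85, so W_min = Q_H/COP = Q_H·ΔT/T_H.
W_min = 11200000 × 9.833/293.54 = 375200 kJ.

375000 kJ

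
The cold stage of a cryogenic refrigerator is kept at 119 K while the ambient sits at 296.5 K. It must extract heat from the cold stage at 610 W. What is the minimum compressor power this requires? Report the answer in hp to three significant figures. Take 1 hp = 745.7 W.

1.22 hp

The reservoir spacing is ΔT = 296.5 − 119 = 177.5 K.
COP_Carnot = T_C/ΔT = 119.00/177.5 = 0.6704.
Ẇ_min = Q̇/COP_Carnot = 610.0/0.6704 = 909.9 W = 1.220 hp.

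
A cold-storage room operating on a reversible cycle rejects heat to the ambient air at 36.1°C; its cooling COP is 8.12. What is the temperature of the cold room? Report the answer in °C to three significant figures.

For a Carnot refrigerator COP_R = T_C/(T_H − T_C), so T_C = COP·T_H/(1 + COP).
With T_H = 309.25 K, T_C = 8.12 × 309.25/9.120 = 275.34 K.
Converting, 275.34 K = 2.19°C.

2.19 °C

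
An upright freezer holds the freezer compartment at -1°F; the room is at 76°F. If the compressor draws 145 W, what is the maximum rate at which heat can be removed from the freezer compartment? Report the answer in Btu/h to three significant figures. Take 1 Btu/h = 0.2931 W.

2950 Btu/h

In absolute terms T_C = 254.82 K and T_H = 297.59 K, so ΔT = 42.78 K.
COP_Carnot = T_C/ΔT = 254.82/42.78 = 5.957.
Q̇_max = COP_Carnot × Ẇ = 5.957 × 145.0 W = 863.7 W = 2947 Btu/h.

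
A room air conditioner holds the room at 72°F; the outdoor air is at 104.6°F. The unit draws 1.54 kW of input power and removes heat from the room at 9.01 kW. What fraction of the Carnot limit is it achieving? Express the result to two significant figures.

0.36

COP_actual = Q̇_C/Ẇ = 9.010/1.540 = 5.851.
In absolute terms T_C = 295.37 K and T_H = 313.48 K, so ΔT = 18.11 K.
COP_Carnot = T_C/ΔT = 295.37/18.11 = 16.31.
η_II = COP_actual/COP_Carnot = 5.851/16.31 = 0.3587.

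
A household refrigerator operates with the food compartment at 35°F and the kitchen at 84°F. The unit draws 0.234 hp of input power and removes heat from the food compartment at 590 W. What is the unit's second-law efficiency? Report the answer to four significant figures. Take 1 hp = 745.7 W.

0.3349

Converting, Q̇_C = 590.0 W = 0.7912 hp, so COP_actual = Q̇_C/Ẇ = 0.7912/0.2340 = 3.381.
In absolute terms T_C = 274.82 K and T_H = 302.04 K, so ΔT = 27.22 K.
COP_Carnot = T_C/ΔT = 274.82/27.22 = 10.10.
η_II = COP_actual/COP_Carnot = 3.381/10.10 = 0.3349.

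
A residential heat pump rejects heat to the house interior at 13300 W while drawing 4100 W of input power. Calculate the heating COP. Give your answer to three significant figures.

3.24

The first law gives Q̇_H = Q̇_C + Ẇ, so the three rates are Q̇_C = 9200, Q̇_H = 13300, Ẇ = 4100 W.
COP_HP = Q̇_H/Ẇ = 13300/4100 = 3.244.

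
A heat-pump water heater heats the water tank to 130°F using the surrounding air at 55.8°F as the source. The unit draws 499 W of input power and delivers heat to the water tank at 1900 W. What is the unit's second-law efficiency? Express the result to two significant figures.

0.48

COP_actual = Q̇_H/Ẇ = 1900/499.0 = 3.808.
In absolute terms T_C = 286.37 K and T_H = 327.59 K, so ΔT = 41.22 K.
COP_Carnot = T_H/ΔT = 327.59/41.22 = 7.947.
η_II = COP_actual/COP_Carnot = 3.808/7.947 = 0.4791.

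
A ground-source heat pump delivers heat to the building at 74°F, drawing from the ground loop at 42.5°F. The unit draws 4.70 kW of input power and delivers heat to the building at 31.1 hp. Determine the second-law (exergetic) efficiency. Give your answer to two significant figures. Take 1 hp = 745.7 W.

0.29

Converting, Q̇_H = 31.10 hp = 23.19 kW, so COP_actual = Q̇_H/Ẇ = 23.19/4.700 = 4.934.
In absolute terms T_C = 278.98 K and T_H = 296.48 K, so ΔT = 17.50 K.
COP_Carnot = T_H/ΔT = 296.48/17.50 = 16.94.
η_II = COP_actual/COP_Carnot = 4.934/16.94 = 0.2912.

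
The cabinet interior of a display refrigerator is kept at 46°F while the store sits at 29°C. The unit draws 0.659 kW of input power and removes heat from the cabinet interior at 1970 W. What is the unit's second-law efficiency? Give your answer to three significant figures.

Converting, Q̇_C = 1970 W = 1.970 kW, so COP_actual = Q̇_C/Ẇ = 1.970/0.6590 = 2.989.
In absolute terms T_C = 280.93 K and T_H = 302.15 K, so ΔT = 21.22 K.
COP_Carnot = T_C/ΔT = 280.93/21.22 = 13.24.
η_II = COP_actual/COP_Carnot = 2.989/13.24 = 0.2258.

0.226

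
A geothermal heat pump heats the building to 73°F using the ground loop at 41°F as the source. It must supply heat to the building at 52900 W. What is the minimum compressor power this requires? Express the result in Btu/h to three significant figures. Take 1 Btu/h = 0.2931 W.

10800 Btu/h

In absolute terms T_C = 278.15 K and T_H = 295.93 K, so ΔT = 17.78 K.
COP_Carnot = T_H/ΔT = 295.93/17.78 = 16.65.
Ẇ_min = Q̇/COP_Carnot = 52900/16.65 = 3178 W = 10840 Btu/h.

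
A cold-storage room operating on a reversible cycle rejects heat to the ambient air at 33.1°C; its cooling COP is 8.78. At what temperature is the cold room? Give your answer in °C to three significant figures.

1.79 °C

For a Carnot refrigerator COP_R = T_C/(T_H − T_C), so T_C = COP·T_H/(1 + COP).
With T_H = 306.25 K, T_C = 8.78 × 306.25/9.780 = 274.94 K.
Converting, 274.94 K = 1.79°C.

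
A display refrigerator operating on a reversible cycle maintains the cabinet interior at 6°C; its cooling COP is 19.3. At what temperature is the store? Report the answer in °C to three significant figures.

COP_R = T_C/(T_H − T_C) gives T_H − T_C = T_C/COP.
With T_C = 279.15 K, T_H = 279.15 × (1 + 1/19.3) = 293.61 K.
Converting, 293.61 K = 20.46°C.

20.5 °C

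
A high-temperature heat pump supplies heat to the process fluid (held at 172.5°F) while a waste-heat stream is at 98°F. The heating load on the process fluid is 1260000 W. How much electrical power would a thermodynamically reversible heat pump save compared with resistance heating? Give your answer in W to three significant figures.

1110000 W

In absolute terms T_C = 309.82 K and T_H = 351.21 K, so ΔT = 41.39 K.
COP_Carnot = T_H/ΔT = 351.21/41.39 = 8.486.
Resistance heating needs Ẇ_res = Q̇_H = 1260000 W; the reversible heat pump needs only Ẇ_hp = Q̇_H/COP = 148500 W.
Saving = 1260000 − 148500 = 1112000 W.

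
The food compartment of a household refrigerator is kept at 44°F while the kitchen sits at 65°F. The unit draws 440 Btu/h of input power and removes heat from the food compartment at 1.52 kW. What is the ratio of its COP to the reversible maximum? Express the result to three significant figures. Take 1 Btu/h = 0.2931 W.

Converting, Q̇_C = 1.520 kW = 5186 Btu/h, so COP_actual = Q̇_C/Ẇ = 5186/440.0 = 11.79.
In absolute terms T_C = 279.82 K and T_H = 291.48 K, so ΔT = 11.67 K.
COP_Carnot = T_C/ΔT = 279.82/11.67 = 23.98.
η_II = COP_actual/COP_Carnot = 11.79/23.98 = 0.4914.

0.491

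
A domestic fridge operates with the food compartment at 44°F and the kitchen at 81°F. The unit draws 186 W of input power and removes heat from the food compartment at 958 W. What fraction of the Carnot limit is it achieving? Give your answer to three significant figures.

0.378

COP_actual = Q̇_C/Ẇ = 958.0/186.0 = 5.151.
In absolute terms T_C = 279.82 K and T_H = 300.37 K, so ΔT = 20.56 K.
COP_Carnot = T_C/ΔT = 279.82/20.56 = 13.61.
η_II = COP_actual/COP_Carnot = 5.151/13.61 = 0.3784.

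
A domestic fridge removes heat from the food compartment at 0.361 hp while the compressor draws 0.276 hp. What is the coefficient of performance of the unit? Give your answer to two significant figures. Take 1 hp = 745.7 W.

1.3

The first law gives Q̇_H = Q̇_C + Ẇ, so the three rates are Q̇_C = 0.3610, Q̇_H = 0.6370, Ẇ = 0.2760 hp.
COP_R = Q̇_C/Ẇ = 0.3610/0.2760 = 1.308.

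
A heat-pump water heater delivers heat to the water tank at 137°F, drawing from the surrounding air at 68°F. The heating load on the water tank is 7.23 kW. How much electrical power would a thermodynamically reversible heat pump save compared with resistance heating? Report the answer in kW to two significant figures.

In absolute terms T_C = 293.15 K and T_H = 331.48 K, so ΔT = 38.33 K.
COP_Carnot = T_H/ΔT = 331.48/38.33 = 8.647.
Resistance heating needs Ẇ_res = Q̇_H = 7.230 kW; the reversible heat pump needs only Ẇ_hp = Q̇_H/COP = 0.8361 kW.
Saving = 7.230 − 0.8361 = 6.394 kW.

6.4 kW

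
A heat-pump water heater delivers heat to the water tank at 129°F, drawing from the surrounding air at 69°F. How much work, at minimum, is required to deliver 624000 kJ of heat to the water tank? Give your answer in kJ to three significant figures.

63600 kJ

In absolute terms T_C = 293.71 K and T_H = 327.04 K, so ΔT = 33.33 K.
The reversible limit is COP_HP = T_H/ΔT = 9.811, so W_min = Q_H/COP = Q_H·ΔT/T_H.
W_min = 624000 × 33.33/327.04 = 63600 kJ.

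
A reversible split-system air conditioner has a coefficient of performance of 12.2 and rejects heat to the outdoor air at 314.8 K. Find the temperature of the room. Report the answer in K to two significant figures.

For a Carnot refrigerator COP_R = T_C/(T_H − T_C), so T_C = COP·T_H/(1 + COP).
With T_H = 314.80 K, T_C = 12.2 × 314.80/13.20 = 290.95 K.

290 K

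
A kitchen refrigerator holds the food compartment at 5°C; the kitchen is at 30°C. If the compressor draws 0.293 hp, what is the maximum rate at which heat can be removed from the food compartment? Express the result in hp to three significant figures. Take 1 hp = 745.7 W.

3.26 hp

In absolute terms T_C = 278.15 K and T_H = 303.15 K, so ΔT = 25.00 K.
COP_Carnot = T_C/ΔT = 278.15/25.00 = 11.13.
Q̇_max = COP_Carnot × Ẇ = 11.13 × 0.2930 hp = 3.260 hp.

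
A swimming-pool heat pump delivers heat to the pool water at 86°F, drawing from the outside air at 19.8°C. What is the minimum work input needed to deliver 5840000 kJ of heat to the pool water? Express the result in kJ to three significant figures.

In absolute terms T_C = 292.95 K and T_H = 303.15 K, so ΔT = 10.20 K.
The reversible limit is COP_HP = T_H/ΔT = 29.72, so W_min = Q_H/COP = Q_H·ΔT/T_H.
W_min = 5840000 × 10.20/303.15 = 196500 kJ.

196000 kJ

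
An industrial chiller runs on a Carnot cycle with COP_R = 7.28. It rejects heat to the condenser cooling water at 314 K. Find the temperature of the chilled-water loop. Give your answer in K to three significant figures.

For a Carnot refrigerator COP_R = T_C/(T_H − T_C), so T_C = COP·T_H/(1 + COP).
With T_H = 314.00 K, T_C = 7.28 × 314.00/8.280 = 276.08 K.

276 K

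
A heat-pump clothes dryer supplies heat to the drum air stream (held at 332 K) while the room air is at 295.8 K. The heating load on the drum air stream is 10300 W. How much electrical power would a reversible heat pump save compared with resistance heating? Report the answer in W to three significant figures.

9180 W

The reservoir spacing is ΔT = 332 − 295.8 = 36.20 K.
COP_Carnot = T_H/ΔT = 332.00/36.20 = 9.171.
Resistance heating needs Ẇ_res = Q̇_H = 10300 W; the reversible heat pump needs only Ẇ_hp = Q̇_H/COP = 1123 W.
Saving = 10300 − 1123 = 9177 W.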